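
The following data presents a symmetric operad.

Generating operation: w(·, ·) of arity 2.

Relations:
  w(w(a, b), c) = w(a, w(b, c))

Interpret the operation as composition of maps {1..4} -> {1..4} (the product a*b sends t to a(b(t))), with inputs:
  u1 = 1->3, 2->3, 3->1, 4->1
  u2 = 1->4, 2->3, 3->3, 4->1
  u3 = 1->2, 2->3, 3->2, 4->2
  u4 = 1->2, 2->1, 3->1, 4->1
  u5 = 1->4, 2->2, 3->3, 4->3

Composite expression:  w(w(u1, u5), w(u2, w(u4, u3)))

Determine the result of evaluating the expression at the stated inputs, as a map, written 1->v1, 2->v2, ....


1->1, 2->1, 3->1, 4->1

w(u1, u5) = 1->1, 2->3, 3->1, 4->1
w(u4, u3) = 1->1, 2->1, 3->1, 4->1
w(u2, w(u4, u3)) = 1->4, 2->4, 3->4, 4->4
w(w(u1, u5), w(u2, w(u4, u3))) = 1->1, 2->1, 3->1, 4->1


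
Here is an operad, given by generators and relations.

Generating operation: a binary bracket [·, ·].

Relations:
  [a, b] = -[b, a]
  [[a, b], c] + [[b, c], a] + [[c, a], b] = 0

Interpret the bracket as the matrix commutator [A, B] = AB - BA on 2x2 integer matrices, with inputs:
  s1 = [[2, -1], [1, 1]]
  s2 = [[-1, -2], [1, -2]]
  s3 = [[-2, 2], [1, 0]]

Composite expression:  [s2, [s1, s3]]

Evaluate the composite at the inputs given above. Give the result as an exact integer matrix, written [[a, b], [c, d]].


[[6, -12], [-3, -6]]


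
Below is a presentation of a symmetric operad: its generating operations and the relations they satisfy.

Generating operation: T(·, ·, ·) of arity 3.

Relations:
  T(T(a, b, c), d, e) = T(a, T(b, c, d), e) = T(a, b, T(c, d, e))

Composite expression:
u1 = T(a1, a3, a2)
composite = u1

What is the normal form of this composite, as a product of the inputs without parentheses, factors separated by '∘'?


a1 ∘ a3 ∘ a2

Every regrouping of T is equal, so read the a-inputs in written order.
T(a1, a3, a2) collapses to a1 ∘ a3 ∘ a2


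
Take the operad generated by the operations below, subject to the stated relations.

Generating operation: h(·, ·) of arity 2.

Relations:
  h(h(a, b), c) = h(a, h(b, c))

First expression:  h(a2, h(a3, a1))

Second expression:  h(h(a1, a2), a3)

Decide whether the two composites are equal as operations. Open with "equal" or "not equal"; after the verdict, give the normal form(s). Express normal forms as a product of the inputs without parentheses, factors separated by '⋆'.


Reducing the first expression gives a2 ⋆ a3 ⋆ a1
Reducing the second expression gives a1 ⋆ a2 ⋆ a3
The normal forms differ: not equal.

not equal; the first gives a2 ⋆ a3 ⋆ a1 and the second a1 ⋆ a2 ⋆ a3


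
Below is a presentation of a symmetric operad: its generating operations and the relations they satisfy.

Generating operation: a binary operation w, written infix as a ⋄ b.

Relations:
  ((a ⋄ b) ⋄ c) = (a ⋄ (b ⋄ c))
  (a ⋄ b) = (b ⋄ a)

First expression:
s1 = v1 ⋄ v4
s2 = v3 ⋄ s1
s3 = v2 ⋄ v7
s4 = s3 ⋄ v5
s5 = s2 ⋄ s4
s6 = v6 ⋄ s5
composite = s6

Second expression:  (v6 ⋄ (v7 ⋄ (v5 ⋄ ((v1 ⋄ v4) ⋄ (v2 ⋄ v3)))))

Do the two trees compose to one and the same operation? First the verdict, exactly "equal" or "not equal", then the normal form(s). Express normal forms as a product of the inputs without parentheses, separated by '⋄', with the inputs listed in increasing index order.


Reducing the first expression gives v1 ⋄ v2 ⋄ v3 ⋄ v4 ⋄ v5 ⋄ v6 ⋄ v7
Reducing the second expression gives v1 ⋄ v2 ⋄ v3 ⋄ v4 ⋄ v5 ⋄ v6 ⋄ v7
Identical normal forms: equal.

equal; both compose to v1 ⋄ v2 ⋄ v3 ⋄ v4 ⋄ v5 ⋄ v6 ⋄ v7


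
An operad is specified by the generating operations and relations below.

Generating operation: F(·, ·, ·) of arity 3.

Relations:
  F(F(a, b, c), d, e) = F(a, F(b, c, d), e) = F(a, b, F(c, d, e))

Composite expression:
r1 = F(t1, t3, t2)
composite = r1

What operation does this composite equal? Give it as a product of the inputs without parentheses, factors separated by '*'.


t1 * t3 * t2

Under associativity of F, the answer is the t's in reading order.
F(t1, t3, t2) linearizes to t1 * t3 * t2


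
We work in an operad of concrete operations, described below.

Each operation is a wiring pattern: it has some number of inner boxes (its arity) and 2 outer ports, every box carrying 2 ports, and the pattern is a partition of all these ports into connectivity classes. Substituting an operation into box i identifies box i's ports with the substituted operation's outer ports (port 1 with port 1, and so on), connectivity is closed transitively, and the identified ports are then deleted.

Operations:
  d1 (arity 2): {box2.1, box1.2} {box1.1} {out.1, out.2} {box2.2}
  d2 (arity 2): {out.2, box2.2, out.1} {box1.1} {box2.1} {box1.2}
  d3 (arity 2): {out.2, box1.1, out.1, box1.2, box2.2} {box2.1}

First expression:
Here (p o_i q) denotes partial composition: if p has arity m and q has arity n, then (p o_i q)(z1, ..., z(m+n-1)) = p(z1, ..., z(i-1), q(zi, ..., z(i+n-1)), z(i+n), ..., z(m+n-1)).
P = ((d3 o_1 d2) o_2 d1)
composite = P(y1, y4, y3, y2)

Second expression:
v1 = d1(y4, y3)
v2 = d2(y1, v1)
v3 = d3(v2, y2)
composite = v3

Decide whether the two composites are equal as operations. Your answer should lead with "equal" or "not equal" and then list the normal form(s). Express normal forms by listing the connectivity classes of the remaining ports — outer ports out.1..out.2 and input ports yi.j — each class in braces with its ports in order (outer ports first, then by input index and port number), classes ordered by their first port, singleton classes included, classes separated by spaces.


Normal form of the first expression: {out.1, out.2, y2.2} {y1.1} {y1.2} {y2.1} {y3.1, y4.2} {y3.2} {y4.1}
Normal form of the second expression: {out.1, out.2, y2.2} {y1.1} {y1.2} {y2.1} {y3.1, y4.2} {y3.2} {y4.1}
Identical normal forms: equal.

equal; both compose to {out.1, out.2, y2.2} {y1.1} {y1.2} {y2.1} {y3.1, y4.2} {y3.2} {y4.1}


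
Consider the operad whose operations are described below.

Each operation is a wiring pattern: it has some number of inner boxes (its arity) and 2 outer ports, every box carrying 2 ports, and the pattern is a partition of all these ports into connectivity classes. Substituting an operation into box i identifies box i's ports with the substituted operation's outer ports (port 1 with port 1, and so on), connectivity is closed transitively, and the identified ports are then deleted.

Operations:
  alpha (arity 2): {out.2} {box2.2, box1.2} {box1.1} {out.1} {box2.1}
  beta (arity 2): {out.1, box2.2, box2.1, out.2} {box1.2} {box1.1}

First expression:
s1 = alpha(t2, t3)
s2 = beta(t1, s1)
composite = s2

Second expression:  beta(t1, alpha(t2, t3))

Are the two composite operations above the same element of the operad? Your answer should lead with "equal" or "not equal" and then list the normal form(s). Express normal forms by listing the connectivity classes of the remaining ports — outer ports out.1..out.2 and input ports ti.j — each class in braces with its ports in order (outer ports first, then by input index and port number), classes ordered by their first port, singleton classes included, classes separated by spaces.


equal: each reduces to {out.1, out.2} {t1.1} {t1.2} {t2.1} {t2.2, t3.2} {t3.1}

The first expression, normalized: {out.1, out.2} {t1.1} {t1.2} {t2.1} {t2.2, t3.2} {t3.1}
The second expression, normalized: {out.1, out.2} {t1.1} {t1.2} {t2.1} {t2.2, t3.2} {t3.1}
Both agree, so they are equal.


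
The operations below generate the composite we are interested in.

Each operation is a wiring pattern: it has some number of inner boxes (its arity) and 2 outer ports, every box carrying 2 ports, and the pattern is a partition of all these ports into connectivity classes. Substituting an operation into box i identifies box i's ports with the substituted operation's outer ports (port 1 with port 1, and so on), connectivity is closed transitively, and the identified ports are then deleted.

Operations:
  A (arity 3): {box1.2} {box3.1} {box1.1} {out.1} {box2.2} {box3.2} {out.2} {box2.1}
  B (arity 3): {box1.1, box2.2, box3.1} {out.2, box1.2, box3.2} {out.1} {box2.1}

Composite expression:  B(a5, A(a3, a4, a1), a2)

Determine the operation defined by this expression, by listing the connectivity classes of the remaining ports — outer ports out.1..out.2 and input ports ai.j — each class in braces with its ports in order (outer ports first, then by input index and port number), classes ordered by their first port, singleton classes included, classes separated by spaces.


{out.1} {out.2, a2.2, a5.2} {a1.1} {a1.2} {a2.1, a5.1} {a3.1} {a3.2} {a4.1} {a4.2}

Connectivity passes through glued B-boundaries; trace each wire chain.
stage A: inputs (a3, a4, a1), connectivity {out.1} {out.2} {a1.1} {a1.2} {a3.1} {a3.2} {a4.1} {a4.2}, out.j its boundary
stage B: inputs (a5, a3, a4, a1, a2), connectivity {out.1} {out.2, a2.2, a5.2} {a1.1} {a1.2} {a2.1, a5.1} {a3.1} {a3.2} {a4.1} {a4.2}, out.j its boundary


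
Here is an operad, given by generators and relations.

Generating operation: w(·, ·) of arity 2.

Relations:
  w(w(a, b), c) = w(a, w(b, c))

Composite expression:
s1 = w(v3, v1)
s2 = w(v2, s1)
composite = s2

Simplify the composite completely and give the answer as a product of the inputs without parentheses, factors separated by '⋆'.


v2 ⋆ v3 ⋆ v1

The w-tree's shape is irrelevant; the v-reading-order decides.
w(v3, v1) linearizes to v3 ⋆ v1
w(v2, w(v3, v1)) linearizes to v2 ⋆ v3 ⋆ v1


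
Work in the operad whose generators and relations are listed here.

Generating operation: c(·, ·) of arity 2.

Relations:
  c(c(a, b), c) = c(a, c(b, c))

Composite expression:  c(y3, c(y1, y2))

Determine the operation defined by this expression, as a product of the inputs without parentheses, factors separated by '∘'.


y3 ∘ y1 ∘ y2


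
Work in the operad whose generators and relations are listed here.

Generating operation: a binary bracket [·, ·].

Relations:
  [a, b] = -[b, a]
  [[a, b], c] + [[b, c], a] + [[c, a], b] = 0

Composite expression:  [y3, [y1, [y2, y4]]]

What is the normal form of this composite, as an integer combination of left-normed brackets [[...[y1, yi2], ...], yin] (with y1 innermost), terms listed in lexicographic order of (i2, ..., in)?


In the tensor algebra, words opening y1 carry the y1-anchored form.
Composite bracket: [y3, [y1, [y2, y4]]]
The bracket unfolds into 8 signed words via [a, b] = ab - ba (2^3 = 8).
The y1-initial words carry the normal form:
  sign of y1y2y4y3 is -1, so it contributes -[[[y1, y2], y4], y3]
  sign of y1y4y2y3 is +1, so it contributes +[[[y1, y4], y2], y3]

-[[[y1, y2], y4], y3] + [[[y1, y4], y2], y3]


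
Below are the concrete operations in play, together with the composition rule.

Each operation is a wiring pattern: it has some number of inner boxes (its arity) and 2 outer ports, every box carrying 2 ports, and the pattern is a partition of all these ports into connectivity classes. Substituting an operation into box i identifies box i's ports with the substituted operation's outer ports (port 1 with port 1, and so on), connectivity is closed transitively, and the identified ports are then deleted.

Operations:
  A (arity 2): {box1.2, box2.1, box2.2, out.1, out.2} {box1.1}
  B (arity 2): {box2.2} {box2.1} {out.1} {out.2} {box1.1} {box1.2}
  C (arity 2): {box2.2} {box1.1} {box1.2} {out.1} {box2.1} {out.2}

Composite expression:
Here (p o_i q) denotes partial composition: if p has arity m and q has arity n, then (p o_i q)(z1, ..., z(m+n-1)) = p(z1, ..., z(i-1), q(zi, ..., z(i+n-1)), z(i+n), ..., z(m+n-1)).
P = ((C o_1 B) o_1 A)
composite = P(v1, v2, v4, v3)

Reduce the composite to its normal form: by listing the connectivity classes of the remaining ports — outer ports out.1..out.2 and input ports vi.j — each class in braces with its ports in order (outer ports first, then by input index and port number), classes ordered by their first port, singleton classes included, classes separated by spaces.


{out.1} {out.2} {v1.1} {v1.2, v2.1, v2.2} {v3.1} {v3.2} {v4.1} {v4.2}

Two ports join when wires chain via C-identified ports.
through A, on inputs (v1, v2): {out.1, out.2, v1.2, v2.1, v2.2} {v1.1} (out.j = stage outer ports)
through B, on inputs (v1, v2, v4): {out.1} {out.2} {v1.1} {v1.2, v2.1, v2.2} {v4.1} {v4.2} (out.j = stage outer ports)
through C, on inputs (v1, v2, v4, v3): {out.1} {out.2} {v1.1} {v1.2, v2.1, v2.2} {v3.1} {v3.2} {v4.1} {v4.2} (out.j = stage outer ports)


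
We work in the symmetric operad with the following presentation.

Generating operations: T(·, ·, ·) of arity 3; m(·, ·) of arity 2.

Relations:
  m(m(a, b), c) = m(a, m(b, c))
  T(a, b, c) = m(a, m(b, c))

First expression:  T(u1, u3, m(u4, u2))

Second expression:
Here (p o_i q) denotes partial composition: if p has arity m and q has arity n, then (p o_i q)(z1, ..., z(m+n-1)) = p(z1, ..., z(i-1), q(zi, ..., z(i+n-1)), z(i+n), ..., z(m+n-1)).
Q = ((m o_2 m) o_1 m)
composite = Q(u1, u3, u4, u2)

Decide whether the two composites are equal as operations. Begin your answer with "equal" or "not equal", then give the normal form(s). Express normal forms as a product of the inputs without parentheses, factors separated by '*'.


equal; the common form is u1 * u3 * u4 * u2

Normal form of the first expression: u1 * u3 * u4 * u2
Normal form of the second expression: u1 * u3 * u4 * u2
The normal forms match — equal.


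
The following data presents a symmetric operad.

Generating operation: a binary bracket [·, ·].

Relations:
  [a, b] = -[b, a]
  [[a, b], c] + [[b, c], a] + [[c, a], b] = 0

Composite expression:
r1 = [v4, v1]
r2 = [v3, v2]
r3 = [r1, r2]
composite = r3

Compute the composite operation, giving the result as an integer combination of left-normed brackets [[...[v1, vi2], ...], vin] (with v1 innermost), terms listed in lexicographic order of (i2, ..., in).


[[[v1, v4], v2], v3] - [[[v1, v4], v3], v2]


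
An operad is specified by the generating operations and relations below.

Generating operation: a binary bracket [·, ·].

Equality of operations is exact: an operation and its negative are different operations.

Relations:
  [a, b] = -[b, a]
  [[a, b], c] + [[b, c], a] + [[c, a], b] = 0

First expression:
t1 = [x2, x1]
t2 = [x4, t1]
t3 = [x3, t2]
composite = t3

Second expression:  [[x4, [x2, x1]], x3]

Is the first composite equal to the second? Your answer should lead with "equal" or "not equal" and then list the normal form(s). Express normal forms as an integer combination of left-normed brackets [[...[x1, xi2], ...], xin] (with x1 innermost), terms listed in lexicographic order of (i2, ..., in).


The first expression, normalized: -[[[x1, x2], x4], x3]
The second expression, normalized: [[[x1, x2], x4], x3]
They disagree, so not equal.

not equal; the first gives -[[[x1, x2], x4], x3] and the second [[[x1, x2], x4], x3]


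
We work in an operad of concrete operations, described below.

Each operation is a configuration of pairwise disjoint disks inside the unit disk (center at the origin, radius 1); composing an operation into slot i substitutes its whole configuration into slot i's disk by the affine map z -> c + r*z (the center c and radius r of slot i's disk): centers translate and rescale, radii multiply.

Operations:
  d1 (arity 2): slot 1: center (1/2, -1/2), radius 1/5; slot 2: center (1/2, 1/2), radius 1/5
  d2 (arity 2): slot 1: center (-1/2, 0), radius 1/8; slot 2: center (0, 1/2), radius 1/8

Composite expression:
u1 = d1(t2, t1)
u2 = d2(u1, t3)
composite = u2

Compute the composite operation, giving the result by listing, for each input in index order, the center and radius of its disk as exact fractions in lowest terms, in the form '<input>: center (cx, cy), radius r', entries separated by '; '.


Follow each t-input down from d2: c' goes to c + r*c', radius to r*r'.
t2: after 2 affine steps, its disk has center (-7/16, -1/16), radius 1/40
t1: after 2 affine steps, its disk has center (-7/16, 1/16), radius 1/40
t3: after 1 affine step, its disk has center (0, 1/2), radius 1/8

t1: center (-7/16, 1/16), radius 1/40; t2: center (-7/16, -1/16), radius 1/40; t3: center (0, 1/2), radius 1/8


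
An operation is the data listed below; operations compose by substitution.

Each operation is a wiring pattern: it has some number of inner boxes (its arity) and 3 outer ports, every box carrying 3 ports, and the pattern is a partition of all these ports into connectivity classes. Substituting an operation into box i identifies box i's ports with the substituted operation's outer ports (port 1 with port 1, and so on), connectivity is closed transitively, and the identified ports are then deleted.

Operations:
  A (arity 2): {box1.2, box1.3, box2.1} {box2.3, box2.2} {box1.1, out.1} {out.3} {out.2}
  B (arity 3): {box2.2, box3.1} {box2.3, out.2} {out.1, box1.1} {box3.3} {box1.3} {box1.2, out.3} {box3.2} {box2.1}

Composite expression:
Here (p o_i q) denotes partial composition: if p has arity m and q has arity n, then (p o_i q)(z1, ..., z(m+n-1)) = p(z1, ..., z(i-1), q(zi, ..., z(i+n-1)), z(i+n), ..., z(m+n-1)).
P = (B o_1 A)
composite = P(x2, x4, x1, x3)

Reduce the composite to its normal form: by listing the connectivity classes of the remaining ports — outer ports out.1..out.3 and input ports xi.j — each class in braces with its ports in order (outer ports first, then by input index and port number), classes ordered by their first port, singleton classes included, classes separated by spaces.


Connectivity passes through glued B-boundaries; trace each wire chain.
the subtree at A composes to {out.1, x2.1} {out.2} {out.3} {x2.2, x2.3, x4.1} {x4.2, x4.3} on (x2, x4); out.j = own outer ports
the subtree at B composes to {out.1, x2.1} {out.2, x1.3} {out.3} {x1.1} {x1.2, x3.1} {x2.2, x2.3, x4.1} {x3.2} {x3.3} {x4.2, x4.3} on (x2, x4, x1, x3); out.j = own outer ports

{out.1, x2.1} {out.2, x1.3} {out.3} {x1.1} {x1.2, x3.1} {x2.2, x2.3, x4.1} {x3.2} {x3.3} {x4.2, x4.3}


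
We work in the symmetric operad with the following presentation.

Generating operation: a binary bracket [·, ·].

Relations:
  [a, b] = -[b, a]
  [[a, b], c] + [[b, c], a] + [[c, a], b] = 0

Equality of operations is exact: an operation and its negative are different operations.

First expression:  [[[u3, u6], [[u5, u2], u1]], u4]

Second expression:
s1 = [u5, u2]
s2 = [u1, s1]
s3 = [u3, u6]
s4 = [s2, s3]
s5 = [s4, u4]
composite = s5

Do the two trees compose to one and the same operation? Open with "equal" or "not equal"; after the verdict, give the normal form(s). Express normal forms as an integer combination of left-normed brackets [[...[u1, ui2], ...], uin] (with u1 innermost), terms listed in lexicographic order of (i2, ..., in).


equal — both sides give -[[[[[u1, u2], u5], u3], u6], u4] + [[[[[u1, u2], u5], u6], u3], u4] + [[[[[u1, u5], u2], u3], u6], u4] - [[[[[u1, u5], u2], u6], u3], u4]

Normal form of the first expression: -[[[[[u1, u2], u5], u3], u6], u4] + [[[[[u1, u2], u5], u6], u3], u4] + [[[[[u1, u5], u2], u3], u6], u4] - [[[[[u1, u5], u2], u6], u3], u4]
Normal form of the second expression: -[[[[[u1, u2], u5], u3], u6], u4] + [[[[[u1, u2], u5], u6], u3], u4] + [[[[[u1, u5], u2], u3], u6], u4] - [[[[[u1, u5], u2], u6], u3], u4]
Both agree, so they are equal.


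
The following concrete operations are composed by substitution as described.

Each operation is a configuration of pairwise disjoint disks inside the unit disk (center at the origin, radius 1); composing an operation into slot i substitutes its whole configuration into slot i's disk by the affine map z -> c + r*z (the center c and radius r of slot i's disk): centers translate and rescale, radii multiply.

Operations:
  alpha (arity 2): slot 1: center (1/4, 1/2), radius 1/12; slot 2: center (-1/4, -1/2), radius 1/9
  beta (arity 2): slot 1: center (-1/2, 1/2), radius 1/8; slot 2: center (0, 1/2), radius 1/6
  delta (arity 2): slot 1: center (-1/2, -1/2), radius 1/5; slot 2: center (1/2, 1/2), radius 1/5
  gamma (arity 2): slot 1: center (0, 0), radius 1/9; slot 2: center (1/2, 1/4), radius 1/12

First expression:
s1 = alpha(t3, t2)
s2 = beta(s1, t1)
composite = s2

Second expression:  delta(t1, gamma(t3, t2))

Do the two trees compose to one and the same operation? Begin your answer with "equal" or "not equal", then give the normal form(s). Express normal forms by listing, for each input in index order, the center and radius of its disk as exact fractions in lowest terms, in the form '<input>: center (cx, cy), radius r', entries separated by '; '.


In normal form, the first expression is t1: center (0, 1/2), radius 1/6; t2: center (-17/32, 7/16), radius 1/72; t3: center (-15/32, 9/16), radius 1/96
In normal form, the second expression is t1: center (-1/2, -1/2), radius 1/5; t2: center (3/5, 11/20), radius 1/60; t3: center (1/2, 1/2), radius 1/45
Different reductions; not equal.

not equal; the first gives t1: center (0, 1/2), radius 1/6; t2: center (-17/32, 7/16), radius 1/72; t3: center (-15/32, 9/16), radius 1/96 and the second t1: center (-1/2, -1/2), radius 1/5; t2: center (3/5, 11/20), radius 1/60; t3: center (1/2, 1/2), radius 1/45


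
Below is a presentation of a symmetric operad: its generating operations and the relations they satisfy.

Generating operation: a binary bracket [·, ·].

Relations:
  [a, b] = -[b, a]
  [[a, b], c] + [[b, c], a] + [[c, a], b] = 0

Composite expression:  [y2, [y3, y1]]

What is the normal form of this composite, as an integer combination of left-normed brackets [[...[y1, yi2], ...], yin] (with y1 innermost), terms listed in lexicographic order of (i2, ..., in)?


Expand each bracket as ab - ba; the y1-initial words give the coefficients.
Composite bracket: [y2, [y3, y1]]
The bracket unfolds into 4 signed words via [a, b] = ab - ba (2^2 = 4).
Only words starting with y1 matter:
  y1y3y2 appears with sign +1, giving the term +[[y1, y3], y2]

[[y1, y3], y2]


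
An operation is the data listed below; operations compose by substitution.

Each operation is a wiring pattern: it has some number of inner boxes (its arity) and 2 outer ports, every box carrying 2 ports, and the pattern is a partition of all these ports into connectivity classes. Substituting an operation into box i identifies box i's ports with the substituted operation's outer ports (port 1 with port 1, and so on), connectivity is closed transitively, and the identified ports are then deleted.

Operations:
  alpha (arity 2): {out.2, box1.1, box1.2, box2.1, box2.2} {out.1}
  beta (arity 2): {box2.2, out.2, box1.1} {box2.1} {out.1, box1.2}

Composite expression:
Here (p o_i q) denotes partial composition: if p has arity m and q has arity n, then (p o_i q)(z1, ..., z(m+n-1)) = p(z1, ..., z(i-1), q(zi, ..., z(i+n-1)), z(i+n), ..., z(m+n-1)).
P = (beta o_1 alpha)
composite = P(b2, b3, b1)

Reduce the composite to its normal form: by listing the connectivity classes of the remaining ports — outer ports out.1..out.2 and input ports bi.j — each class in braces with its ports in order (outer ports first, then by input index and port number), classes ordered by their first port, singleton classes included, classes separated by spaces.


{out.1, b2.1, b2.2, b3.1, b3.2} {out.2, b1.2} {b1.1}

Two ports join when wires chain via beta-identified ports.
stage alpha: inputs (b2, b3), connectivity {out.1} {out.2, b2.1, b2.2, b3.1, b3.2}, out.j its boundary
stage beta: inputs (b2, b3, b1), connectivity {out.1, b2.1, b2.2, b3.1, b3.2} {out.2, b1.2} {b1.1}, out.j its boundary


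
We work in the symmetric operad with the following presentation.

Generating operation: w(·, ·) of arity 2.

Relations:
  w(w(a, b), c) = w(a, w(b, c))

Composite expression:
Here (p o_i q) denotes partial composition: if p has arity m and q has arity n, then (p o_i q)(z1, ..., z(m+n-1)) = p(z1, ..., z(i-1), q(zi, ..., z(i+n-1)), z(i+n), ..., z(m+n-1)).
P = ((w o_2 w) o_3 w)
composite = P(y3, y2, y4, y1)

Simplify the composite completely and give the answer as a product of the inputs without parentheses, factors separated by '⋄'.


Associativity of w dissolves the nesting; only the y-input order survives.
w(y4, y1) linearizes to y4 ⋄ y1
w(y2, w(y4, y1)) linearizes to y2 ⋄ y4 ⋄ y1
w(y3, w(y2, w(y4, y1))) linearizes to y3 ⋄ y2 ⋄ y4 ⋄ y1

y3 ⋄ y2 ⋄ y4 ⋄ y1


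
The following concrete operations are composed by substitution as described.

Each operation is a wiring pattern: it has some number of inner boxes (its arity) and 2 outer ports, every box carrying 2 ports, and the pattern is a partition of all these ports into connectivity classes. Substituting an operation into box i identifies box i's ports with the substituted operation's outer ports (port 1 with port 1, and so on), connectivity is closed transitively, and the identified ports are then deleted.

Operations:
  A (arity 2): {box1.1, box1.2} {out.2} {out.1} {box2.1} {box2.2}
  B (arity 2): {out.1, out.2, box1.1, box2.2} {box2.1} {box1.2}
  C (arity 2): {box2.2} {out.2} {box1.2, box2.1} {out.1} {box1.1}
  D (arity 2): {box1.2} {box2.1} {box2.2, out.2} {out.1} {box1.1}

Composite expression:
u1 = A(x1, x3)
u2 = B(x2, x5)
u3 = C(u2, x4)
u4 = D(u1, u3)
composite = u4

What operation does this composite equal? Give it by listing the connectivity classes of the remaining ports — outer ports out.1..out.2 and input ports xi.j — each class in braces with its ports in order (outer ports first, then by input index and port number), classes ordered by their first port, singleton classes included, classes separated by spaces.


Substituting into D glues patterns; closure does the rest.
stage A: inputs (x1, x3), connectivity {out.1} {out.2} {x1.1, x1.2} {x3.1} {x3.2}, out.j its boundary
stage B: inputs (x2, x5), connectivity {out.1, out.2, x2.1, x5.2} {x2.2} {x5.1}, out.j its boundary
stage C: inputs (x2, x5, x4), connectivity {out.1} {out.2} {x2.1, x4.1, x5.2} {x2.2} {x4.2} {x5.1}, out.j its boundary
stage D: inputs (x1, x3, x2, x5, x4), connectivity {out.1} {out.2} {x1.1, x1.2} {x2.1, x4.1, x5.2} {x2.2} {x3.1} {x3.2} {x4.2} {x5.1}, out.j its boundary

{out.1} {out.2} {x1.1, x1.2} {x2.1, x4.1, x5.2} {x2.2} {x3.1} {x3.2} {x4.2} {x5.1}


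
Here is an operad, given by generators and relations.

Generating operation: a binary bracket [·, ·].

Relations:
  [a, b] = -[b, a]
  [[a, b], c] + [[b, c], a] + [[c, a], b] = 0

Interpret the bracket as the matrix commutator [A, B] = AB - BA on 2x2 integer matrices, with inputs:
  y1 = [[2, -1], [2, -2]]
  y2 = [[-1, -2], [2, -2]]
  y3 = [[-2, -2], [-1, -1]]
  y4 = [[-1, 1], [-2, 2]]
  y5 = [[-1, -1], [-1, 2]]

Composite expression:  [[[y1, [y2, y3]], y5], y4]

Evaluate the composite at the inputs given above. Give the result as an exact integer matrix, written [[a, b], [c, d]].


[[126, -26], [326, -126]]


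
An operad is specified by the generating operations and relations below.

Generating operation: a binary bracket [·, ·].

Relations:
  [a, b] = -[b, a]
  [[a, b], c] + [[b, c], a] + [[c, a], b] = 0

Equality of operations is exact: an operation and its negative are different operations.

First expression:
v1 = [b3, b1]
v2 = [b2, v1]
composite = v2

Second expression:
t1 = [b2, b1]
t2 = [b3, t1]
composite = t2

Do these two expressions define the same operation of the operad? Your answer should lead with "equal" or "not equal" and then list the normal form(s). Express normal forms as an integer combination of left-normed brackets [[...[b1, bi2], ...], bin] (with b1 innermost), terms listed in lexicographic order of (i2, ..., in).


In normal form, the first expression is [[b1, b3], b2]
In normal form, the second expression is [[b1, b2], b3]
No match — not equal.

not equal; first: [[b1, b3], b2]; second: [[b1, b2], b3]


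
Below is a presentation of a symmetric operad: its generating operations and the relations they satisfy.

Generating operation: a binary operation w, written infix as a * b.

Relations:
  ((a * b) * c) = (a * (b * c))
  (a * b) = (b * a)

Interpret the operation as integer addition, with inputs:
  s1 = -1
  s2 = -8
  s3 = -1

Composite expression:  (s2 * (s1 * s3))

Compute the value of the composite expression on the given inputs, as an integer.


-10

(s1 * s3) = -2
(s2 * (s1 * s3)) = -10


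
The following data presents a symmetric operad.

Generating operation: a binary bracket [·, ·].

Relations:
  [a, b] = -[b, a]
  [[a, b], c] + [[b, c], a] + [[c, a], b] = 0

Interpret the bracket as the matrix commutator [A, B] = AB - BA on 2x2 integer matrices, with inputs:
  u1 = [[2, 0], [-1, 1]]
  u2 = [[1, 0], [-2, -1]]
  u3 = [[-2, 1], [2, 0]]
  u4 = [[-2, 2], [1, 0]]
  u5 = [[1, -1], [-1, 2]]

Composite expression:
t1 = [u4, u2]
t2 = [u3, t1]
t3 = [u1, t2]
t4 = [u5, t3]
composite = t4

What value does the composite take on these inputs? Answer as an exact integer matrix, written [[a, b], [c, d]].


[u4, u2] = [[-4, -4], [-2, 4]]
[u3, [u4, u2]] = [[6, 16], [-20, -6]]
[u1, [u3, [u4, u2]]] = [[16, 16], [8, -16]]
[u5, [u1, [u3, [u4, u2]]]] = [[8, 16], [-24, -8]]

[[8, 16], [-24, -8]]


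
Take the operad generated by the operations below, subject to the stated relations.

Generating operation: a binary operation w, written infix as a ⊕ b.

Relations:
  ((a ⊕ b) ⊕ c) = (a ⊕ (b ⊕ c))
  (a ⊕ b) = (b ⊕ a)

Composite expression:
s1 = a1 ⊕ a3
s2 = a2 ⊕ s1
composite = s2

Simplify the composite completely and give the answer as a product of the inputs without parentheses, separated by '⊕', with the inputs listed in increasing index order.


a1 ⊕ a2 ⊕ a3

Reordering under w is free, so list the a-inputs canonically.
(a1 ⊕ a3) flattens to a1 ⊕ a3
(a2 ⊕ (a1 ⊕ a3)) flattens to a2 ⊕ a1 ⊕ a3
commutativity sorts the factors: a1 ⊕ a2 ⊕ a3


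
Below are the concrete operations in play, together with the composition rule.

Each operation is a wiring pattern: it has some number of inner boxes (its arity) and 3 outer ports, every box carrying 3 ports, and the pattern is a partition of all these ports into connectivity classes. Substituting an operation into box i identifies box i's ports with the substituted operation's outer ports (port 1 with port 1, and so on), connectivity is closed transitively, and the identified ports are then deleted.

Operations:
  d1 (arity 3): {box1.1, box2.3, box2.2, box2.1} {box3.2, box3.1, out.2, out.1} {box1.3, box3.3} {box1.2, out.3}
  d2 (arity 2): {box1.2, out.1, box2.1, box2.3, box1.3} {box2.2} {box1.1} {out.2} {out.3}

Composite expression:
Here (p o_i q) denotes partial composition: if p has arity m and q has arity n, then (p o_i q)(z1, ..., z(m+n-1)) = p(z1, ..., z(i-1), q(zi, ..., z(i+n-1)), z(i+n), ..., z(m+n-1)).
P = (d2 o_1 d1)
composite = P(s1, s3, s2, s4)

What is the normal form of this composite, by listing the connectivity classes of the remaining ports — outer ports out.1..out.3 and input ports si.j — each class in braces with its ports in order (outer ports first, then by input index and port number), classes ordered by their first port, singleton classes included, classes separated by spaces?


{out.1, s1.2, s2.1, s2.2, s4.1, s4.3} {out.2} {out.3} {s1.1, s3.1, s3.2, s3.3} {s1.3, s2.3} {s4.2}

Substituting into d2 glues patterns; closure does the rest.
through d1, on inputs (s1, s3, s2): {out.1, out.2, s2.1, s2.2} {out.3, s1.2} {s1.1, s3.1, s3.2, s3.3} {s1.3, s2.3} (out.j = stage outer ports)
through d2, on inputs (s1, s3, s2, s4): {out.1, s1.2, s2.1, s2.2, s4.1, s4.3} {out.2} {out.3} {s1.1, s3.1, s3.2, s3.3} {s1.3, s2.3} {s4.2} (out.j = stage outer ports)


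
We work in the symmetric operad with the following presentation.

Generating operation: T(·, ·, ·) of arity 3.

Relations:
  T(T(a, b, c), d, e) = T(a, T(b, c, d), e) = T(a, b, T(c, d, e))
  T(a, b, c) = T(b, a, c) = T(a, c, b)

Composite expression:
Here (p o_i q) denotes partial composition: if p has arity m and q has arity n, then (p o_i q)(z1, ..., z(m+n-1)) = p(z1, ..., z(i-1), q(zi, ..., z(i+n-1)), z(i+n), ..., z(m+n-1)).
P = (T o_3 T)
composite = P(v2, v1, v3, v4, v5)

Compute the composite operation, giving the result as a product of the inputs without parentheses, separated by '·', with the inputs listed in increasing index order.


With T associative and commutative, the v-input set is all that matters.
T(v3, v4, v5) linearizes to v3 · v4 · v5
T(v2, v1, T(v3, v4, v5)) linearizes to v2 · v1 · v3 · v4 · v5
sorting the factors by input index: v1 · v2 · v3 · v4 · v5

v1 · v2 · v3 · v4 · v5


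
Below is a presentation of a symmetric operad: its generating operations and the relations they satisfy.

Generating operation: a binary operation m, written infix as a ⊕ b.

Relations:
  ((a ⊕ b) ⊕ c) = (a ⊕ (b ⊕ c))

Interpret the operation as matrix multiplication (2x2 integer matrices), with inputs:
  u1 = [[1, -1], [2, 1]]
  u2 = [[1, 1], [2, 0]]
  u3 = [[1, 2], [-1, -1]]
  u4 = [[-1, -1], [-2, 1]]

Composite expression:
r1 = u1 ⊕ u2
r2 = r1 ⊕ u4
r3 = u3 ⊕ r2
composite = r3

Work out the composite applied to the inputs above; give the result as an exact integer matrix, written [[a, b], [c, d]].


(u1 ⊕ u2) = [[-1, 1], [4, 2]]
((u1 ⊕ u2) ⊕ u4) = [[-1, 2], [-8, -2]]
(u3 ⊕ ((u1 ⊕ u2) ⊕ u4)) = [[-17, -2], [9, 0]]

[[-17, -2], [9, 0]]


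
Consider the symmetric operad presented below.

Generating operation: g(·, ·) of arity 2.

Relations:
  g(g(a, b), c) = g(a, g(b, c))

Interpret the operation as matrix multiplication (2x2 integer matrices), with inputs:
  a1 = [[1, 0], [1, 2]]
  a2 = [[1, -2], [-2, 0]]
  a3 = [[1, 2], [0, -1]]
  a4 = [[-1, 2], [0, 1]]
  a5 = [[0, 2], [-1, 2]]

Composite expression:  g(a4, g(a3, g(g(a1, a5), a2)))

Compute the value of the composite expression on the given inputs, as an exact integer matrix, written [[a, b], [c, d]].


[[60, -16], [14, -4]]


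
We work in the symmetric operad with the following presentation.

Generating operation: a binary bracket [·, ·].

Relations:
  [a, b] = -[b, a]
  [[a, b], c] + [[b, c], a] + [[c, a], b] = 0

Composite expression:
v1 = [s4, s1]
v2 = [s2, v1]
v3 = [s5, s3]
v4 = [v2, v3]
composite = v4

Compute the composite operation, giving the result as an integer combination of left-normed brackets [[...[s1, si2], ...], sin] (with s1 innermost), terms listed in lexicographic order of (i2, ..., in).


-[[[[s1, s4], s2], s3], s5] + [[[[s1, s4], s2], s5], s3]


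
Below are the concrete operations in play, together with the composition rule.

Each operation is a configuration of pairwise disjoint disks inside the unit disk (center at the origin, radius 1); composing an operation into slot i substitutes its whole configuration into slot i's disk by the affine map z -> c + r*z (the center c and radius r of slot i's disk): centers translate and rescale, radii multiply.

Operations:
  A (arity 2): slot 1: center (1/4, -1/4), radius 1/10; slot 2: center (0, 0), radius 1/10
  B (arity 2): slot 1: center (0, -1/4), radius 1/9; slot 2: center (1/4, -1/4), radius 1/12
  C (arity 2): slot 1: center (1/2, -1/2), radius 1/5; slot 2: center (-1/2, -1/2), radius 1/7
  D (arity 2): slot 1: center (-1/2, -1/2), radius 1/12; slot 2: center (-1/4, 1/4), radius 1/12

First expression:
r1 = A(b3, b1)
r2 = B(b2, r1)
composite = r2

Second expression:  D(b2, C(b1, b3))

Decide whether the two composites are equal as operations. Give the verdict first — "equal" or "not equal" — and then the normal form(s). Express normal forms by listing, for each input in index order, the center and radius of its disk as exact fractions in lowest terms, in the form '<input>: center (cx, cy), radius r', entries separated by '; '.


not equal; the first gives b1: center (1/4, -1/4), radius 1/120; b2: center (0, -1/4), radius 1/9; b3: center (13/48, -13/48), radius 1/120 and the second b1: center (-5/24, 5/24), radius 1/60; b2: center (-1/2, -1/2), radius 1/12; b3: center (-7/24, 5/24), radius 1/84

Normal form of the first expression: b1: center (1/4, -1/4), radius 1/120; b2: center (0, -1/4), radius 1/9; b3: center (13/48, -13/48), radius 1/120
Normal form of the second expression: b1: center (-5/24, 5/24), radius 1/60; b2: center (-1/2, -1/2), radius 1/12; b3: center (-7/24, 5/24), radius 1/84
The forms do not match — not equal.


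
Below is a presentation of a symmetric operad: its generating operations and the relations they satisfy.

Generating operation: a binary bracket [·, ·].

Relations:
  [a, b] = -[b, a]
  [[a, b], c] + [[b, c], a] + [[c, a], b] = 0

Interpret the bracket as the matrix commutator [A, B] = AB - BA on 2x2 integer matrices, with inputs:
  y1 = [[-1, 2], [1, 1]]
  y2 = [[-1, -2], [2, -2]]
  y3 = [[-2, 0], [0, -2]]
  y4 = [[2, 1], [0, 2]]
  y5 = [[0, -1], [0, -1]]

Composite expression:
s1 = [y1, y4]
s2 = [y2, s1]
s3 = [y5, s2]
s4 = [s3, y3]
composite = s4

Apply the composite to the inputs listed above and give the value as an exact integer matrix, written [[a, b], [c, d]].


[[0, 0], [0, 0]]

[y1, y4] = [[-1, -2], [0, 1]]
[y2, [y1, y4]] = [[4, -6], [-4, -4]]
[y5, [y2, [y1, y4]]] = [[4, 2], [4, -4]]
[[y5, [y2, [y1, y4]]], y3] = [[0, 0], [0, 0]]


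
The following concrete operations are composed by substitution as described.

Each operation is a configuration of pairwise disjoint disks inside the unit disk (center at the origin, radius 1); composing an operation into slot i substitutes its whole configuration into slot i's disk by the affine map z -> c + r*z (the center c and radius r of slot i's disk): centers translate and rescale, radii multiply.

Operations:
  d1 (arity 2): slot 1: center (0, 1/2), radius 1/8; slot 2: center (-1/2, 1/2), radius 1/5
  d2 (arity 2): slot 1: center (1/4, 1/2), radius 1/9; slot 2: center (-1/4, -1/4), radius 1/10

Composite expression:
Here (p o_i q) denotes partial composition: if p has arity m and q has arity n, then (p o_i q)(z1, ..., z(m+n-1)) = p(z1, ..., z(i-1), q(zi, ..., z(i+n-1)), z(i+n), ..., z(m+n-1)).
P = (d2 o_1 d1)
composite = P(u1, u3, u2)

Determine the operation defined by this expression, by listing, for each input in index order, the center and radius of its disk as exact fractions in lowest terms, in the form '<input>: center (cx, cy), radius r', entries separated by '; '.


u1: center (1/4, 5/9), radius 1/72; u2: center (-1/4, -1/4), radius 1/10; u3: center (7/36, 5/9), radius 1/45

Each u-disk chains the slot maps above it in d2; radii multiply.
tracing u1 down its 2-map path: center (1/4, 5/9), radius 1/72
tracing u3 down its 2-map path: center (7/36, 5/9), radius 1/45
tracing u2 down its 1-map path: center (-1/4, -1/4), radius 1/10


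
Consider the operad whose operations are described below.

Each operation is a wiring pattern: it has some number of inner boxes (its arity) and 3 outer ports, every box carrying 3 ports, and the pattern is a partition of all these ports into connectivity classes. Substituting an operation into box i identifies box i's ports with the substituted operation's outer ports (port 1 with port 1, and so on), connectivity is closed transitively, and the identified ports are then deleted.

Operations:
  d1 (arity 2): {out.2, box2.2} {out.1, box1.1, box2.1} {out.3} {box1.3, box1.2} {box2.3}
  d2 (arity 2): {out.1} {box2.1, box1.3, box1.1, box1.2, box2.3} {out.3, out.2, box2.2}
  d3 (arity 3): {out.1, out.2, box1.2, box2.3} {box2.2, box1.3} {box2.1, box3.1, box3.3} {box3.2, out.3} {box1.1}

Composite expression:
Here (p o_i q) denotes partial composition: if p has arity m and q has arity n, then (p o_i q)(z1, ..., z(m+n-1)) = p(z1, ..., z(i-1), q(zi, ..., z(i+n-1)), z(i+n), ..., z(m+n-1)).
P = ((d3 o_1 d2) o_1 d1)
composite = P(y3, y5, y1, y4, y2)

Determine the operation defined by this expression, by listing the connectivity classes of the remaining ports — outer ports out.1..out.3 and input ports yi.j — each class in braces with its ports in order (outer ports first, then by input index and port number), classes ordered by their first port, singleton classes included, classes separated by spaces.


{out.1, out.2, y1.2, y4.2, y4.3} {out.3, y2.2} {y1.1, y1.3, y3.1, y5.1, y5.2} {y2.1, y2.3, y4.1} {y3.2, y3.3} {y5.3}

Reachability decides: close wires over d3-identified ports.
the subtree at d1 composes to {out.1, y3.1, y5.1} {out.2, y5.2} {out.3} {y3.2, y3.3} {y5.3} on (y3, y5); out.j = own outer ports
the subtree at d2 composes to {out.1} {out.2, out.3, y1.2} {y1.1, y1.3, y3.1, y5.1, y5.2} {y3.2, y3.3} {y5.3} on (y3, y5, y1); out.j = own outer ports
the subtree at d3 composes to {out.1, out.2, y1.2, y4.2, y4.3} {out.3, y2.2} {y1.1, y1.3, y3.1, y5.1, y5.2} {y2.1, y2.3, y4.1} {y3.2, y3.3} {y5.3} on (y3, y5, y1, y4, y2); out.j = own outer ports
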